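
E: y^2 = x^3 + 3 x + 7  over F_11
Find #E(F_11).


For each x in F_11, count y with y^2 = x^3 + 3 x + 7 mod 11:
  x = 1: RHS = 0, y in [0]  -> 1 point(s)
  x = 5: RHS = 4, y in [2, 9]  -> 2 point(s)
  x = 8: RHS = 4, y in [2, 9]  -> 2 point(s)
  x = 9: RHS = 4, y in [2, 9]  -> 2 point(s)
  x = 10: RHS = 3, y in [5, 6]  -> 2 point(s)
Affine points: 9. Add the point at infinity: total = 10.

#E(F_11) = 10


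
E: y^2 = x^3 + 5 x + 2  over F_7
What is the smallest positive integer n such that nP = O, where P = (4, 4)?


Compute successive multiples of P until we hit O:
  1P = (4, 4)
  2P = (1, 1)
  3P = (3, 4)
  4P = (0, 3)
  5P = (0, 4)
  6P = (3, 3)
  7P = (1, 6)
  8P = (4, 3)
  ... (continuing to 9P)
  9P = O

ord(P) = 9


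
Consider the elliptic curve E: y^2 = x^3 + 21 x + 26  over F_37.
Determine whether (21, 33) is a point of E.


Check whether y^2 = x^3 + 21 x + 26 (mod 37) for (x, y) = (21, 33).
LHS: y^2 = 33^2 mod 37 = 16
RHS: x^3 + 21 x + 26 = 21^3 + 21*21 + 26 mod 37 = 34
LHS != RHS

No, not on the curve


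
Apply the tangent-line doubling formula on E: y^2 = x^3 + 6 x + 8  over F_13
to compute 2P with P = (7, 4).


Doubling: s = (3 x1^2 + a) / (2 y1)
s = (3*7^2 + 6) / (2*4) mod 13 = 11
x3 = s^2 - 2 x1 mod 13 = 11^2 - 2*7 = 3
y3 = s (x1 - x3) - y1 mod 13 = 11 * (7 - 3) - 4 = 1

2P = (3, 1)


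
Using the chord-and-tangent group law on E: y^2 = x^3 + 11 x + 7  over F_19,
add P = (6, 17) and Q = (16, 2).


P != Q, so use the chord formula.
s = (y2 - y1) / (x2 - x1) = (4) / (10) mod 19 = 8
x3 = s^2 - x1 - x2 mod 19 = 8^2 - 6 - 16 = 4
y3 = s (x1 - x3) - y1 mod 19 = 8 * (6 - 4) - 17 = 18

P + Q = (4, 18)


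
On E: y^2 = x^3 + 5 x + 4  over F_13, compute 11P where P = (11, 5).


k = 11 = 1011_2 (binary, LSB first: 1101)
Double-and-add from P = (11, 5):
  bit 0 = 1: acc = O + (11, 5) = (11, 5)
  bit 1 = 1: acc = (11, 5) + (0, 2) = (1, 6)
  bit 2 = 0: acc unchanged = (1, 6)
  bit 3 = 1: acc = (1, 6) + (6, 9) = (10, 12)

11P = (10, 12)


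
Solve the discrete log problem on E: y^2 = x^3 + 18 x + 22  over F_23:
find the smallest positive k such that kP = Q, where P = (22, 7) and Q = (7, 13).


Enumerate multiples of P until we hit Q = (7, 13):
  1P = (22, 7)
  2P = (10, 11)
  3P = (9, 4)
  4P = (19, 22)
  5P = (7, 10)
  6P = (6, 22)
  7P = (1, 15)
  8P = (16, 17)
  9P = (21, 22)
  10P = (21, 1)
  11P = (16, 6)
  12P = (1, 8)
  13P = (6, 1)
  14P = (7, 13)
Match found at i = 14.

k = 14


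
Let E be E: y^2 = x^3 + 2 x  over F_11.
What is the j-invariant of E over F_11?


Delta = -16(4 a^3 + 27 b^2) mod 11 = 5
-1728 * (4 a)^3 = -1728 * (4*2)^3 mod 11 = 5
j = 5 * 5^(-1) mod 11 = 1

j = 1 (mod 11)


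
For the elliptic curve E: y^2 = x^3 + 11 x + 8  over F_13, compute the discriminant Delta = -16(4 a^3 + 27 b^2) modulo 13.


4 a^3 + 27 b^2 = 4*11^3 + 27*8^2 = 5324 + 1728 = 7052
Delta = -16 * (7052) = -112832
Delta mod 13 = 8

Delta = 8 (mod 13)


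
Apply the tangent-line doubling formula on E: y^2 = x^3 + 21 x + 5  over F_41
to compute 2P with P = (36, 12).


Doubling: s = (3 x1^2 + a) / (2 y1)
s = (3*36^2 + 21) / (2*12) mod 41 = 4
x3 = s^2 - 2 x1 mod 41 = 4^2 - 2*36 = 26
y3 = s (x1 - x3) - y1 mod 41 = 4 * (36 - 26) - 12 = 28

2P = (26, 28)


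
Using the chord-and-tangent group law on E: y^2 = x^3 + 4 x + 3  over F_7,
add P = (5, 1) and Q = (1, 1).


P != Q, so use the chord formula.
s = (y2 - y1) / (x2 - x1) = (0) / (3) mod 7 = 0
x3 = s^2 - x1 - x2 mod 7 = 0^2 - 5 - 1 = 1
y3 = s (x1 - x3) - y1 mod 7 = 0 * (5 - 1) - 1 = 6

P + Q = (1, 6)


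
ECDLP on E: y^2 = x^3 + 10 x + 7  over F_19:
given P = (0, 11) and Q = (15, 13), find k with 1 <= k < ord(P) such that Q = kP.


Enumerate multiples of P until we hit Q = (15, 13):
  1P = (0, 11)
  2P = (9, 16)
  3P = (15, 6)
  4P = (2, 15)
  5P = (2, 4)
  6P = (15, 13)
Match found at i = 6.

k = 6


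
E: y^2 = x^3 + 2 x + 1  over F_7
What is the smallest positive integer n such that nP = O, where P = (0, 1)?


Compute successive multiples of P until we hit O:
  1P = (0, 1)
  2P = (1, 5)
  3P = (1, 2)
  4P = (0, 6)
  5P = O

ord(P) = 5


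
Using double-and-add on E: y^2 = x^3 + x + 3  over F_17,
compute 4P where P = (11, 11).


k = 4 = 100_2 (binary, LSB first: 001)
Double-and-add from P = (11, 11):
  bit 0 = 0: acc unchanged = O
  bit 1 = 0: acc unchanged = O
  bit 2 = 1: acc = O + (6, 15) = (6, 15)

4P = (6, 15)


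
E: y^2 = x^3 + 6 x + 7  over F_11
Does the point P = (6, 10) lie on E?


Check whether y^2 = x^3 + 6 x + 7 (mod 11) for (x, y) = (6, 10).
LHS: y^2 = 10^2 mod 11 = 1
RHS: x^3 + 6 x + 7 = 6^3 + 6*6 + 7 mod 11 = 6
LHS != RHS

No, not on the curve


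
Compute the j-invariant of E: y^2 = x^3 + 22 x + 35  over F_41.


Delta = -16(4 a^3 + 27 b^2) mod 41 = 17
-1728 * (4 a)^3 = -1728 * (4*22)^3 mod 41 = 16
j = 16 * 17^(-1) mod 41 = 13

j = 13 (mod 41)


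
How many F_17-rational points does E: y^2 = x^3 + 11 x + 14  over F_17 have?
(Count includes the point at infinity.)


For each x in F_17, count y with y^2 = x^3 + 11 x + 14 mod 17:
  x = 1: RHS = 9, y in [3, 14]  -> 2 point(s)
  x = 7: RHS = 9, y in [3, 14]  -> 2 point(s)
  x = 8: RHS = 2, y in [6, 11]  -> 2 point(s)
  x = 9: RHS = 9, y in [3, 14]  -> 2 point(s)
  x = 10: RHS = 2, y in [6, 11]  -> 2 point(s)
  x = 11: RHS = 4, y in [2, 15]  -> 2 point(s)
  x = 12: RHS = 4, y in [2, 15]  -> 2 point(s)
  x = 13: RHS = 8, y in [5, 12]  -> 2 point(s)
  x = 15: RHS = 1, y in [1, 16]  -> 2 point(s)
  x = 16: RHS = 2, y in [6, 11]  -> 2 point(s)
Affine points: 20. Add the point at infinity: total = 21.

#E(F_17) = 21


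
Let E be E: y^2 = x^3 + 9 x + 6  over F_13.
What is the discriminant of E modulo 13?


4 a^3 + 27 b^2 = 4*9^3 + 27*6^2 = 2916 + 972 = 3888
Delta = -16 * (3888) = -62208
Delta mod 13 = 10

Delta = 10 (mod 13)


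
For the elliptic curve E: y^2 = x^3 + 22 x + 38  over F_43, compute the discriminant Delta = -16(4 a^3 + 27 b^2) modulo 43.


4 a^3 + 27 b^2 = 4*22^3 + 27*38^2 = 42592 + 38988 = 81580
Delta = -16 * (81580) = -1305280
Delta mod 43 = 28

Delta = 28 (mod 43)


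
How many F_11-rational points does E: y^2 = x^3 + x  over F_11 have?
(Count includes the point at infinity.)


For each x in F_11, count y with y^2 = x^3 + 1 x + 0 mod 11:
  x = 0: RHS = 0, y in [0]  -> 1 point(s)
  x = 5: RHS = 9, y in [3, 8]  -> 2 point(s)
  x = 7: RHS = 9, y in [3, 8]  -> 2 point(s)
  x = 8: RHS = 3, y in [5, 6]  -> 2 point(s)
  x = 9: RHS = 1, y in [1, 10]  -> 2 point(s)
  x = 10: RHS = 9, y in [3, 8]  -> 2 point(s)
Affine points: 11. Add the point at infinity: total = 12.

#E(F_11) = 12


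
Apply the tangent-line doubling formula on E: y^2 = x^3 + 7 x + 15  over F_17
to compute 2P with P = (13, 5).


Doubling: s = (3 x1^2 + a) / (2 y1)
s = (3*13^2 + 7) / (2*5) mod 17 = 14
x3 = s^2 - 2 x1 mod 17 = 14^2 - 2*13 = 0
y3 = s (x1 - x3) - y1 mod 17 = 14 * (13 - 0) - 5 = 7

2P = (0, 7)


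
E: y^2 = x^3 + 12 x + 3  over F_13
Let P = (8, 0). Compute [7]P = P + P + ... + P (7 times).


k = 7 = 111_2 (binary, LSB first: 111)
Double-and-add from P = (8, 0):
  bit 0 = 1: acc = O + (8, 0) = (8, 0)
  bit 1 = 1: acc = (8, 0) + O = (8, 0)
  bit 2 = 1: acc = (8, 0) + O = (8, 0)

7P = (8, 0)


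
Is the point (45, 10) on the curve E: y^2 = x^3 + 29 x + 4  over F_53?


Check whether y^2 = x^3 + 29 x + 4 (mod 53) for (x, y) = (45, 10).
LHS: y^2 = 10^2 mod 53 = 47
RHS: x^3 + 29 x + 4 = 45^3 + 29*45 + 4 mod 53 = 2
LHS != RHS

No, not on the curve


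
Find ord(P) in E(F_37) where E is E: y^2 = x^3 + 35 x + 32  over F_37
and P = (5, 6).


Compute successive multiples of P until we hit O:
  1P = (5, 6)
  2P = (36, 12)
  3P = (34, 23)
  4P = (32, 19)
  5P = (25, 20)
  6P = (16, 27)
  7P = (12, 21)
  8P = (11, 34)
  ... (continuing to 42P)
  42P = O

ord(P) = 42


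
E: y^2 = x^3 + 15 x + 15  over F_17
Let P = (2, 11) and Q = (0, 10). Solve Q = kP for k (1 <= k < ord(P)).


Enumerate multiples of P until we hit Q = (0, 10):
  1P = (2, 11)
  2P = (0, 10)
Match found at i = 2.

k = 2


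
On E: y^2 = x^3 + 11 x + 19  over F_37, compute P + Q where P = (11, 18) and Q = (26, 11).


P != Q, so use the chord formula.
s = (y2 - y1) / (x2 - x1) = (30) / (15) mod 37 = 2
x3 = s^2 - x1 - x2 mod 37 = 2^2 - 11 - 26 = 4
y3 = s (x1 - x3) - y1 mod 37 = 2 * (11 - 4) - 18 = 33

P + Q = (4, 33)


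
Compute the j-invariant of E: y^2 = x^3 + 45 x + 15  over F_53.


Delta = -16(4 a^3 + 27 b^2) mod 53 = 16
-1728 * (4 a)^3 = -1728 * (4*45)^3 mod 53 = 24
j = 24 * 16^(-1) mod 53 = 28

j = 28 (mod 53)


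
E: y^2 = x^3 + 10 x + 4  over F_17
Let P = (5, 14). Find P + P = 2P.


Doubling: s = (3 x1^2 + a) / (2 y1)
s = (3*5^2 + 10) / (2*14) mod 17 = 0
x3 = s^2 - 2 x1 mod 17 = 0^2 - 2*5 = 7
y3 = s (x1 - x3) - y1 mod 17 = 0 * (5 - 7) - 14 = 3

2P = (7, 3)


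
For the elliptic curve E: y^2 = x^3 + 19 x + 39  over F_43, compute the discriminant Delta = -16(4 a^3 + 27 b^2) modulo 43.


4 a^3 + 27 b^2 = 4*19^3 + 27*39^2 = 27436 + 41067 = 68503
Delta = -16 * (68503) = -1096048
Delta mod 43 = 22

Delta = 22 (mod 43)


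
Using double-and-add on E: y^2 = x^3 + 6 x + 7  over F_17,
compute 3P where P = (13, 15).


k = 3 = 11_2 (binary, LSB first: 11)
Double-and-add from P = (13, 15):
  bit 0 = 1: acc = O + (13, 15) = (13, 15)
  bit 1 = 1: acc = (13, 15) + (16, 0) = (13, 2)

3P = (13, 2)


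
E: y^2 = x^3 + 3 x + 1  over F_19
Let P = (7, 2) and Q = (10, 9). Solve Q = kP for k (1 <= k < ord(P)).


Enumerate multiples of P until we hit Q = (10, 9):
  1P = (7, 2)
  2P = (10, 9)
Match found at i = 2.

k = 2


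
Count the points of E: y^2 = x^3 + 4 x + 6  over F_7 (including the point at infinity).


For each x in F_7, count y with y^2 = x^3 + 4 x + 6 mod 7:
  x = 1: RHS = 4, y in [2, 5]  -> 2 point(s)
  x = 2: RHS = 1, y in [1, 6]  -> 2 point(s)
  x = 4: RHS = 2, y in [3, 4]  -> 2 point(s)
  x = 5: RHS = 4, y in [2, 5]  -> 2 point(s)
  x = 6: RHS = 1, y in [1, 6]  -> 2 point(s)
Affine points: 10. Add the point at infinity: total = 11.

#E(F_7) = 11


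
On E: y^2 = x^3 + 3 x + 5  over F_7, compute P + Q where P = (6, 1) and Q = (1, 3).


P != Q, so use the chord formula.
s = (y2 - y1) / (x2 - x1) = (2) / (2) mod 7 = 1
x3 = s^2 - x1 - x2 mod 7 = 1^2 - 6 - 1 = 1
y3 = s (x1 - x3) - y1 mod 7 = 1 * (6 - 1) - 1 = 4

P + Q = (1, 4)


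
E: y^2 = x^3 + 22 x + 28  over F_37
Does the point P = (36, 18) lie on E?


Check whether y^2 = x^3 + 22 x + 28 (mod 37) for (x, y) = (36, 18).
LHS: y^2 = 18^2 mod 37 = 28
RHS: x^3 + 22 x + 28 = 36^3 + 22*36 + 28 mod 37 = 5
LHS != RHS

No, not on the curve


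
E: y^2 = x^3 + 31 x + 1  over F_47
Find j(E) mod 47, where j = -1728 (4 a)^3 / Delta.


Delta = -16(4 a^3 + 27 b^2) mod 47 = 16
-1728 * (4 a)^3 = -1728 * (4*31)^3 mod 47 = 7
j = 7 * 16^(-1) mod 47 = 21

j = 21 (mod 47)


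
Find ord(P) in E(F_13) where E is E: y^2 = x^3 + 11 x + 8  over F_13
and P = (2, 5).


Compute successive multiples of P until we hit O:
  1P = (2, 5)
  2P = (10, 0)
  3P = (2, 8)
  4P = O

ord(P) = 4


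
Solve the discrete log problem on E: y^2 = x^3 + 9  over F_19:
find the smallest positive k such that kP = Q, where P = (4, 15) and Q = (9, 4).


Enumerate multiples of P until we hit Q = (9, 4):
  1P = (4, 15)
  2P = (9, 15)
  3P = (6, 4)
  4P = (6, 15)
  5P = (9, 4)
Match found at i = 5.

k = 5


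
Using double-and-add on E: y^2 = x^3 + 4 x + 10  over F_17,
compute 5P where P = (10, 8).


k = 5 = 101_2 (binary, LSB first: 101)
Double-and-add from P = (10, 8):
  bit 0 = 1: acc = O + (10, 8) = (10, 8)
  bit 1 = 0: acc unchanged = (10, 8)
  bit 2 = 1: acc = (10, 8) + (11, 12) = (12, 1)

5P = (12, 1)


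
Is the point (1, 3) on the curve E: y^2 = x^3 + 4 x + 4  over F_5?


Check whether y^2 = x^3 + 4 x + 4 (mod 5) for (x, y) = (1, 3).
LHS: y^2 = 3^2 mod 5 = 4
RHS: x^3 + 4 x + 4 = 1^3 + 4*1 + 4 mod 5 = 4
LHS = RHS

Yes, on the curve


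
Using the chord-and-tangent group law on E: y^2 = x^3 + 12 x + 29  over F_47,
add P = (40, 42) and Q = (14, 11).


P != Q, so use the chord formula.
s = (y2 - y1) / (x2 - x1) = (16) / (21) mod 47 = 3
x3 = s^2 - x1 - x2 mod 47 = 3^2 - 40 - 14 = 2
y3 = s (x1 - x3) - y1 mod 47 = 3 * (40 - 2) - 42 = 25

P + Q = (2, 25)


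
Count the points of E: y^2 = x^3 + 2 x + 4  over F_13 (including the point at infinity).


For each x in F_13, count y with y^2 = x^3 + 2 x + 4 mod 13:
  x = 0: RHS = 4, y in [2, 11]  -> 2 point(s)
  x = 2: RHS = 3, y in [4, 9]  -> 2 point(s)
  x = 5: RHS = 9, y in [3, 10]  -> 2 point(s)
  x = 7: RHS = 10, y in [6, 7]  -> 2 point(s)
  x = 8: RHS = 12, y in [5, 8]  -> 2 point(s)
  x = 9: RHS = 10, y in [6, 7]  -> 2 point(s)
  x = 10: RHS = 10, y in [6, 7]  -> 2 point(s)
  x = 12: RHS = 1, y in [1, 12]  -> 2 point(s)
Affine points: 16. Add the point at infinity: total = 17.

#E(F_13) = 17


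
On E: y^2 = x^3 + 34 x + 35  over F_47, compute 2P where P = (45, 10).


Doubling: s = (3 x1^2 + a) / (2 y1)
s = (3*45^2 + 34) / (2*10) mod 47 = 7
x3 = s^2 - 2 x1 mod 47 = 7^2 - 2*45 = 6
y3 = s (x1 - x3) - y1 mod 47 = 7 * (45 - 6) - 10 = 28

2P = (6, 28)


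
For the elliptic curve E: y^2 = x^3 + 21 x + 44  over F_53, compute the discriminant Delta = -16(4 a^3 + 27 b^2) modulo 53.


4 a^3 + 27 b^2 = 4*21^3 + 27*44^2 = 37044 + 52272 = 89316
Delta = -16 * (89316) = -1429056
Delta mod 53 = 36

Delta = 36 (mod 53)


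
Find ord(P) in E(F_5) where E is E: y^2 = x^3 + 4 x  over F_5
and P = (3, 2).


Compute successive multiples of P until we hit O:
  1P = (3, 2)
  2P = (0, 0)
  3P = (3, 3)
  4P = O

ord(P) = 4


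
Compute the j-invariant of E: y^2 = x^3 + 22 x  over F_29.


Delta = -16(4 a^3 + 27 b^2) mod 29 = 28
-1728 * (4 a)^3 = -1728 * (4*22)^3 mod 29 = 12
j = 12 * 28^(-1) mod 29 = 17

j = 17 (mod 29)


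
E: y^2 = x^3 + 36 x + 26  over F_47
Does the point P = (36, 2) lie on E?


Check whether y^2 = x^3 + 36 x + 26 (mod 47) for (x, y) = (36, 2).
LHS: y^2 = 2^2 mod 47 = 4
RHS: x^3 + 36 x + 26 = 36^3 + 36*36 + 26 mod 47 = 38
LHS != RHS

No, not on the curve


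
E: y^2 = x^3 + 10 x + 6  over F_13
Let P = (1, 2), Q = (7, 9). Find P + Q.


P != Q, so use the chord formula.
s = (y2 - y1) / (x2 - x1) = (7) / (6) mod 13 = 12
x3 = s^2 - x1 - x2 mod 13 = 12^2 - 1 - 7 = 6
y3 = s (x1 - x3) - y1 mod 13 = 12 * (1 - 6) - 2 = 3

P + Q = (6, 3)


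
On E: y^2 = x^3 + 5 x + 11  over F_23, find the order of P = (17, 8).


Compute successive multiples of P until we hit O:
  1P = (17, 8)
  2P = (21, 4)
  3P = (9, 7)
  4P = (6, 2)
  5P = (6, 21)
  6P = (9, 16)
  7P = (21, 19)
  8P = (17, 15)
  ... (continuing to 9P)
  9P = O

ord(P) = 9


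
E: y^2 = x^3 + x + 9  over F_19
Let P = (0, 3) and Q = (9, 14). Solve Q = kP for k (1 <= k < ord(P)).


Enumerate multiples of P until we hit Q = (9, 14):
  1P = (0, 3)
  2P = (9, 5)
  3P = (7, 6)
  4P = (18, 11)
  5P = (8, 4)
  6P = (3, 18)
  7P = (3, 1)
  8P = (8, 15)
  9P = (18, 8)
  10P = (7, 13)
  11P = (9, 14)
Match found at i = 11.

k = 11


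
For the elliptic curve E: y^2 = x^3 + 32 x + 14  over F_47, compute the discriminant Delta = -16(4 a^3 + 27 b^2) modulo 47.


4 a^3 + 27 b^2 = 4*32^3 + 27*14^2 = 131072 + 5292 = 136364
Delta = -16 * (136364) = -2181824
Delta mod 47 = 10

Delta = 10 (mod 47)


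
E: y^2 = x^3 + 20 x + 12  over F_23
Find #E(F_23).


For each x in F_23, count y with y^2 = x^3 + 20 x + 12 mod 23:
  x = 0: RHS = 12, y in [9, 14]  -> 2 point(s)
  x = 4: RHS = 18, y in [8, 15]  -> 2 point(s)
  x = 6: RHS = 3, y in [7, 16]  -> 2 point(s)
  x = 7: RHS = 12, y in [9, 14]  -> 2 point(s)
  x = 9: RHS = 1, y in [1, 22]  -> 2 point(s)
  x = 10: RHS = 16, y in [4, 19]  -> 2 point(s)
  x = 12: RHS = 2, y in [5, 18]  -> 2 point(s)
  x = 13: RHS = 8, y in [10, 13]  -> 2 point(s)
  x = 14: RHS = 0, y in [0]  -> 1 point(s)
  x = 16: RHS = 12, y in [9, 14]  -> 2 point(s)
  x = 19: RHS = 6, y in [11, 12]  -> 2 point(s)
Affine points: 21. Add the point at infinity: total = 22.

#E(F_23) = 22


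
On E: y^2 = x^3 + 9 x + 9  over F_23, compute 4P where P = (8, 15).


k = 4 = 100_2 (binary, LSB first: 001)
Double-and-add from P = (8, 15):
  bit 0 = 0: acc unchanged = O
  bit 1 = 0: acc unchanged = O
  bit 2 = 1: acc = O + (21, 11) = (21, 11)

4P = (21, 11)


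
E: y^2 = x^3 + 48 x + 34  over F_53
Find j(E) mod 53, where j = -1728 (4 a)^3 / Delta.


Delta = -16(4 a^3 + 27 b^2) mod 53 = 24
-1728 * (4 a)^3 = -1728 * (4*48)^3 mod 53 = 10
j = 10 * 24^(-1) mod 53 = 49

j = 49 (mod 53)


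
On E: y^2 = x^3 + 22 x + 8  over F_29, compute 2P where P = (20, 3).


Doubling: s = (3 x1^2 + a) / (2 y1)
s = (3*20^2 + 22) / (2*3) mod 29 = 20
x3 = s^2 - 2 x1 mod 29 = 20^2 - 2*20 = 12
y3 = s (x1 - x3) - y1 mod 29 = 20 * (20 - 12) - 3 = 12

2P = (12, 12)


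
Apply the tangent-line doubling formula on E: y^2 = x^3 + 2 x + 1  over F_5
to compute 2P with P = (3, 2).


Doubling: s = (3 x1^2 + a) / (2 y1)
s = (3*3^2 + 2) / (2*2) mod 5 = 1
x3 = s^2 - 2 x1 mod 5 = 1^2 - 2*3 = 0
y3 = s (x1 - x3) - y1 mod 5 = 1 * (3 - 0) - 2 = 1

2P = (0, 1)


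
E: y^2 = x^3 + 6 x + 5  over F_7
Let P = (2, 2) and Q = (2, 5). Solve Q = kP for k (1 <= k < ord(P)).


Enumerate multiples of P until we hit Q = (2, 5):
  1P = (2, 2)
  2P = (4, 3)
  3P = (3, 1)
  4P = (3, 6)
  5P = (4, 4)
  6P = (2, 5)
Match found at i = 6.

k = 6


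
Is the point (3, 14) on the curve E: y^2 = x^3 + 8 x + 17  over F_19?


Check whether y^2 = x^3 + 8 x + 17 (mod 19) for (x, y) = (3, 14).
LHS: y^2 = 14^2 mod 19 = 6
RHS: x^3 + 8 x + 17 = 3^3 + 8*3 + 17 mod 19 = 11
LHS != RHS

No, not on the curve


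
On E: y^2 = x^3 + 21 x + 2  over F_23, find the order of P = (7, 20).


Compute successive multiples of P until we hit O:
  1P = (7, 20)
  2P = (11, 0)
  3P = (7, 3)
  4P = O

ord(P) = 4


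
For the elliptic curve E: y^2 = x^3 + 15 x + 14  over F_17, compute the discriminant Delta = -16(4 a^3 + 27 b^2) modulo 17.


4 a^3 + 27 b^2 = 4*15^3 + 27*14^2 = 13500 + 5292 = 18792
Delta = -16 * (18792) = -300672
Delta mod 17 = 7

Delta = 7 (mod 17)


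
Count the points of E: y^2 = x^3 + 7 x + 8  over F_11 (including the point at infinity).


For each x in F_11, count y with y^2 = x^3 + 7 x + 8 mod 11:
  x = 1: RHS = 5, y in [4, 7]  -> 2 point(s)
  x = 3: RHS = 1, y in [1, 10]  -> 2 point(s)
  x = 4: RHS = 1, y in [1, 10]  -> 2 point(s)
  x = 5: RHS = 3, y in [5, 6]  -> 2 point(s)
  x = 7: RHS = 4, y in [2, 9]  -> 2 point(s)
  x = 8: RHS = 4, y in [2, 9]  -> 2 point(s)
  x = 10: RHS = 0, y in [0]  -> 1 point(s)
Affine points: 13. Add the point at infinity: total = 14.

#E(F_11) = 14


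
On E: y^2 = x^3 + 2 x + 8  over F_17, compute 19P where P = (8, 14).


k = 19 = 10011_2 (binary, LSB first: 11001)
Double-and-add from P = (8, 14):
  bit 0 = 1: acc = O + (8, 14) = (8, 14)
  bit 1 = 1: acc = (8, 14) + (0, 5) = (10, 5)
  bit 2 = 0: acc unchanged = (10, 5)
  bit 3 = 0: acc unchanged = (10, 5)
  bit 4 = 1: acc = (10, 5) + (7, 5) = (0, 12)

19P = (0, 12)


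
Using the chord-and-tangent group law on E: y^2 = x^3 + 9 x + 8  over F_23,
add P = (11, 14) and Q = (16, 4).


P != Q, so use the chord formula.
s = (y2 - y1) / (x2 - x1) = (13) / (5) mod 23 = 21
x3 = s^2 - x1 - x2 mod 23 = 21^2 - 11 - 16 = 0
y3 = s (x1 - x3) - y1 mod 23 = 21 * (11 - 0) - 14 = 10

P + Q = (0, 10)


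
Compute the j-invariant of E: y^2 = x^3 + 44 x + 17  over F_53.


Delta = -16(4 a^3 + 27 b^2) mod 53 = 36
-1728 * (4 a)^3 = -1728 * (4*44)^3 mod 53 = 35
j = 35 * 36^(-1) mod 53 = 26

j = 26 (mod 53)


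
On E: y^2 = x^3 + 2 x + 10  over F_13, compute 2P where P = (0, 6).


Doubling: s = (3 x1^2 + a) / (2 y1)
s = (3*0^2 + 2) / (2*6) mod 13 = 11
x3 = s^2 - 2 x1 mod 13 = 11^2 - 2*0 = 4
y3 = s (x1 - x3) - y1 mod 13 = 11 * (0 - 4) - 6 = 2

2P = (4, 2)


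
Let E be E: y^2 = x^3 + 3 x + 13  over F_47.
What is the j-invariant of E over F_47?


Delta = -16(4 a^3 + 27 b^2) mod 47 = 41
-1728 * (4 a)^3 = -1728 * (4*3)^3 mod 47 = 20
j = 20 * 41^(-1) mod 47 = 28

j = 28 (mod 47)


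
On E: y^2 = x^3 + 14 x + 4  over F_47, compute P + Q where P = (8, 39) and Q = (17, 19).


P != Q, so use the chord formula.
s = (y2 - y1) / (x2 - x1) = (27) / (9) mod 47 = 3
x3 = s^2 - x1 - x2 mod 47 = 3^2 - 8 - 17 = 31
y3 = s (x1 - x3) - y1 mod 47 = 3 * (8 - 31) - 39 = 33

P + Q = (31, 33)


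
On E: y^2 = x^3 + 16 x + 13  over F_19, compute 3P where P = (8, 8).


k = 3 = 11_2 (binary, LSB first: 11)
Double-and-add from P = (8, 8):
  bit 0 = 1: acc = O + (8, 8) = (8, 8)
  bit 1 = 1: acc = (8, 8) + (1, 7) = (17, 7)

3P = (17, 7)


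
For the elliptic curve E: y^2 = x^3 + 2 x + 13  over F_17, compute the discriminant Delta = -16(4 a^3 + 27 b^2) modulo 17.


4 a^3 + 27 b^2 = 4*2^3 + 27*13^2 = 32 + 4563 = 4595
Delta = -16 * (4595) = -73520
Delta mod 17 = 5

Delta = 5 (mod 17)


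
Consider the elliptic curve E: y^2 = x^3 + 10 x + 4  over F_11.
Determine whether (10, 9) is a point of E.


Check whether y^2 = x^3 + 10 x + 4 (mod 11) for (x, y) = (10, 9).
LHS: y^2 = 9^2 mod 11 = 4
RHS: x^3 + 10 x + 4 = 10^3 + 10*10 + 4 mod 11 = 4
LHS = RHS

Yes, on the curve


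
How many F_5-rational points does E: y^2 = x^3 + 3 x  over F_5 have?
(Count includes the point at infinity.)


For each x in F_5, count y with y^2 = x^3 + 3 x + 0 mod 5:
  x = 0: RHS = 0, y in [0]  -> 1 point(s)
  x = 1: RHS = 4, y in [2, 3]  -> 2 point(s)
  x = 2: RHS = 4, y in [2, 3]  -> 2 point(s)
  x = 3: RHS = 1, y in [1, 4]  -> 2 point(s)
  x = 4: RHS = 1, y in [1, 4]  -> 2 point(s)
Affine points: 9. Add the point at infinity: total = 10.

#E(F_5) = 10


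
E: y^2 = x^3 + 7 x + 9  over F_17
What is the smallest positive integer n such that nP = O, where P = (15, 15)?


Compute successive multiples of P until we hit O:
  1P = (15, 15)
  2P = (0, 3)
  3P = (4, 4)
  4P = (16, 1)
  5P = (12, 11)
  6P = (5, 4)
  7P = (13, 11)
  8P = (10, 12)
  ... (continuing to 22P)
  22P = O

ord(P) = 22


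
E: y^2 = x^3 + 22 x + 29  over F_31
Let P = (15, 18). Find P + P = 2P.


Doubling: s = (3 x1^2 + a) / (2 y1)
s = (3*15^2 + 22) / (2*18) mod 31 = 3
x3 = s^2 - 2 x1 mod 31 = 3^2 - 2*15 = 10
y3 = s (x1 - x3) - y1 mod 31 = 3 * (15 - 10) - 18 = 28

2P = (10, 28)


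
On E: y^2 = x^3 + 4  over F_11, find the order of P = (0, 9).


Compute successive multiples of P until we hit O:
  1P = (0, 9)
  2P = (0, 2)
  3P = O

ord(P) = 3


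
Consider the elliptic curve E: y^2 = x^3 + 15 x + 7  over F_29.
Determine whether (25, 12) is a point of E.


Check whether y^2 = x^3 + 15 x + 7 (mod 29) for (x, y) = (25, 12).
LHS: y^2 = 12^2 mod 29 = 28
RHS: x^3 + 15 x + 7 = 25^3 + 15*25 + 7 mod 29 = 28
LHS = RHS

Yes, on the curve


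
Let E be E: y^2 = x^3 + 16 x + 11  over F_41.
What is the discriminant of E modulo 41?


4 a^3 + 27 b^2 = 4*16^3 + 27*11^2 = 16384 + 3267 = 19651
Delta = -16 * (19651) = -314416
Delta mod 41 = 13

Delta = 13 (mod 41)


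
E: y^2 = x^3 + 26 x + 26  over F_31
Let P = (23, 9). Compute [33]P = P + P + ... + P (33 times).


k = 33 = 100001_2 (binary, LSB first: 100001)
Double-and-add from P = (23, 9):
  bit 0 = 1: acc = O + (23, 9) = (23, 9)
  bit 1 = 0: acc unchanged = (23, 9)
  bit 2 = 0: acc unchanged = (23, 9)
  bit 3 = 0: acc unchanged = (23, 9)
  bit 4 = 0: acc unchanged = (23, 9)
  bit 5 = 1: acc = (23, 9) + (5, 8) = (23, 22)

33P = (23, 22)


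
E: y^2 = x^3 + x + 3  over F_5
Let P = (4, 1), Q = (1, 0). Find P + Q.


P != Q, so use the chord formula.
s = (y2 - y1) / (x2 - x1) = (4) / (2) mod 5 = 2
x3 = s^2 - x1 - x2 mod 5 = 2^2 - 4 - 1 = 4
y3 = s (x1 - x3) - y1 mod 5 = 2 * (4 - 4) - 1 = 4

P + Q = (4, 4)


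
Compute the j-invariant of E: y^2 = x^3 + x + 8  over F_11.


Delta = -16(4 a^3 + 27 b^2) mod 11 = 8
-1728 * (4 a)^3 = -1728 * (4*1)^3 mod 11 = 2
j = 2 * 8^(-1) mod 11 = 3

j = 3 (mod 11)


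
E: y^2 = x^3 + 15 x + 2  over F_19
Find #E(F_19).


For each x in F_19, count y with y^2 = x^3 + 15 x + 2 mod 19:
  x = 3: RHS = 17, y in [6, 13]  -> 2 point(s)
  x = 6: RHS = 4, y in [2, 17]  -> 2 point(s)
  x = 8: RHS = 7, y in [8, 11]  -> 2 point(s)
  x = 9: RHS = 11, y in [7, 12]  -> 2 point(s)
  x = 11: RHS = 16, y in [4, 15]  -> 2 point(s)
  x = 13: RHS = 0, y in [0]  -> 1 point(s)
  x = 14: RHS = 11, y in [7, 12]  -> 2 point(s)
  x = 15: RHS = 11, y in [7, 12]  -> 2 point(s)
  x = 16: RHS = 6, y in [5, 14]  -> 2 point(s)
  x = 18: RHS = 5, y in [9, 10]  -> 2 point(s)
Affine points: 19. Add the point at infinity: total = 20.

#E(F_19) = 20


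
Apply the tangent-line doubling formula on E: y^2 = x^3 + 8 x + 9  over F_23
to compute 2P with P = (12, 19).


Doubling: s = (3 x1^2 + a) / (2 y1)
s = (3*12^2 + 8) / (2*19) mod 23 = 14
x3 = s^2 - 2 x1 mod 23 = 14^2 - 2*12 = 11
y3 = s (x1 - x3) - y1 mod 23 = 14 * (12 - 11) - 19 = 18

2P = (11, 18)


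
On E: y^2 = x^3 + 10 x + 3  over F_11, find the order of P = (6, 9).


Compute successive multiples of P until we hit O:
  1P = (6, 9)
  2P = (3, 7)
  3P = (0, 6)
  4P = (8, 1)
  5P = (2, 8)
  6P = (1, 6)
  7P = (7, 8)
  8P = (10, 6)
  ... (continuing to 17P)
  17P = O

ord(P) = 17


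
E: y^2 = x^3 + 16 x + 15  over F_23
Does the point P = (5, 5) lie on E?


Check whether y^2 = x^3 + 16 x + 15 (mod 23) for (x, y) = (5, 5).
LHS: y^2 = 5^2 mod 23 = 2
RHS: x^3 + 16 x + 15 = 5^3 + 16*5 + 15 mod 23 = 13
LHS != RHS

No, not on the curve


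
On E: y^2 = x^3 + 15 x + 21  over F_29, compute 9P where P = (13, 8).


k = 9 = 1001_2 (binary, LSB first: 1001)
Double-and-add from P = (13, 8):
  bit 0 = 1: acc = O + (13, 8) = (13, 8)
  bit 1 = 0: acc unchanged = (13, 8)
  bit 2 = 0: acc unchanged = (13, 8)
  bit 3 = 1: acc = (13, 8) + (11, 26) = (28, 11)

9P = (28, 11)


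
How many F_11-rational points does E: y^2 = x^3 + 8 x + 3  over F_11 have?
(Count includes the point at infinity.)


For each x in F_11, count y with y^2 = x^3 + 8 x + 3 mod 11:
  x = 0: RHS = 3, y in [5, 6]  -> 2 point(s)
  x = 1: RHS = 1, y in [1, 10]  -> 2 point(s)
  x = 2: RHS = 5, y in [4, 7]  -> 2 point(s)
  x = 4: RHS = 0, y in [0]  -> 1 point(s)
  x = 5: RHS = 3, y in [5, 6]  -> 2 point(s)
  x = 6: RHS = 3, y in [5, 6]  -> 2 point(s)
  x = 9: RHS = 1, y in [1, 10]  -> 2 point(s)
  x = 10: RHS = 5, y in [4, 7]  -> 2 point(s)
Affine points: 15. Add the point at infinity: total = 16.

#E(F_11) = 16


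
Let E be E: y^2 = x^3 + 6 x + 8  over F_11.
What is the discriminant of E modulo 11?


4 a^3 + 27 b^2 = 4*6^3 + 27*8^2 = 864 + 1728 = 2592
Delta = -16 * (2592) = -41472
Delta mod 11 = 9

Delta = 9 (mod 11)


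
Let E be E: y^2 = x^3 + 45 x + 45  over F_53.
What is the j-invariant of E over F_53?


Delta = -16(4 a^3 + 27 b^2) mod 53 = 32
-1728 * (4 a)^3 = -1728 * (4*45)^3 mod 53 = 24
j = 24 * 32^(-1) mod 53 = 14

j = 14 (mod 53)


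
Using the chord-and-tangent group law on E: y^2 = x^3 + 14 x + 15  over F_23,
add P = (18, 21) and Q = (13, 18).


P != Q, so use the chord formula.
s = (y2 - y1) / (x2 - x1) = (20) / (18) mod 23 = 19
x3 = s^2 - x1 - x2 mod 23 = 19^2 - 18 - 13 = 8
y3 = s (x1 - x3) - y1 mod 23 = 19 * (18 - 8) - 21 = 8

P + Q = (8, 8)


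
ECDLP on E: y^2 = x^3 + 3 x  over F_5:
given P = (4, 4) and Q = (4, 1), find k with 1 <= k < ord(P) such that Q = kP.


Enumerate multiples of P until we hit Q = (4, 1):
  1P = (4, 4)
  2P = (1, 2)
  3P = (1, 3)
  4P = (4, 1)
Match found at i = 4.

k = 4


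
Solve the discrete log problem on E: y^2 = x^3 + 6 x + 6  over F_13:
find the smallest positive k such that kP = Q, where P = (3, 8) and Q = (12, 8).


Enumerate multiples of P until we hit Q = (12, 8):
  1P = (3, 8)
  2P = (11, 8)
  3P = (12, 5)
  4P = (1, 0)
  5P = (12, 8)
Match found at i = 5.

k = 5


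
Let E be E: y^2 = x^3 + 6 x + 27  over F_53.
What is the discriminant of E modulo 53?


4 a^3 + 27 b^2 = 4*6^3 + 27*27^2 = 864 + 19683 = 20547
Delta = -16 * (20547) = -328752
Delta mod 53 = 7

Delta = 7 (mod 53)


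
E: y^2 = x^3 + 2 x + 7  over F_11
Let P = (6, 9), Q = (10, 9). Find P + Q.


P != Q, so use the chord formula.
s = (y2 - y1) / (x2 - x1) = (0) / (4) mod 11 = 0
x3 = s^2 - x1 - x2 mod 11 = 0^2 - 6 - 10 = 6
y3 = s (x1 - x3) - y1 mod 11 = 0 * (6 - 6) - 9 = 2

P + Q = (6, 2)


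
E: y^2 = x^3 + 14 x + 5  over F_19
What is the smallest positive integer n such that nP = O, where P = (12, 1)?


Compute successive multiples of P until we hit O:
  1P = (12, 1)
  2P = (1, 1)
  3P = (6, 18)
  4P = (18, 16)
  5P = (0, 10)
  6P = (4, 12)
  7P = (4, 7)
  8P = (0, 9)
  ... (continuing to 13P)
  13P = O

ord(P) = 13


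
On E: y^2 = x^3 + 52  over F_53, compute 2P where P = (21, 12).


Doubling: s = (3 x1^2 + a) / (2 y1)
s = (3*21^2 + 0) / (2*12) mod 53 = 22
x3 = s^2 - 2 x1 mod 53 = 22^2 - 2*21 = 18
y3 = s (x1 - x3) - y1 mod 53 = 22 * (21 - 18) - 12 = 1

2P = (18, 1)


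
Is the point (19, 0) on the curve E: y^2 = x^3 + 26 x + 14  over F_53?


Check whether y^2 = x^3 + 26 x + 14 (mod 53) for (x, y) = (19, 0).
LHS: y^2 = 0^2 mod 53 = 0
RHS: x^3 + 26 x + 14 = 19^3 + 26*19 + 14 mod 53 = 0
LHS = RHS

Yes, on the curve


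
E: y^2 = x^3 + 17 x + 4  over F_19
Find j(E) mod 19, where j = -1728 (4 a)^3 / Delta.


Delta = -16(4 a^3 + 27 b^2) mod 19 = 3
-1728 * (4 a)^3 = -1728 * (4*17)^3 mod 19 = 1
j = 1 * 3^(-1) mod 19 = 13

j = 13 (mod 19)


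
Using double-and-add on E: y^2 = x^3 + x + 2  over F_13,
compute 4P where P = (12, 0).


k = 4 = 100_2 (binary, LSB first: 001)
Double-and-add from P = (12, 0):
  bit 0 = 0: acc unchanged = O
  bit 1 = 0: acc unchanged = O
  bit 2 = 1: acc = O + O = O

4P = O


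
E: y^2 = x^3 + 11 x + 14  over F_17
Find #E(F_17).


For each x in F_17, count y with y^2 = x^3 + 11 x + 14 mod 17:
  x = 1: RHS = 9, y in [3, 14]  -> 2 point(s)
  x = 7: RHS = 9, y in [3, 14]  -> 2 point(s)
  x = 8: RHS = 2, y in [6, 11]  -> 2 point(s)
  x = 9: RHS = 9, y in [3, 14]  -> 2 point(s)
  x = 10: RHS = 2, y in [6, 11]  -> 2 point(s)
  x = 11: RHS = 4, y in [2, 15]  -> 2 point(s)
  x = 12: RHS = 4, y in [2, 15]  -> 2 point(s)
  x = 13: RHS = 8, y in [5, 12]  -> 2 point(s)
  x = 15: RHS = 1, y in [1, 16]  -> 2 point(s)
  x = 16: RHS = 2, y in [6, 11]  -> 2 point(s)
Affine points: 20. Add the point at infinity: total = 21.

#E(F_17) = 21


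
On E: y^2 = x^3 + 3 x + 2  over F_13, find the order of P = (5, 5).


Compute successive multiples of P until we hit O:
  1P = (5, 5)
  2P = (3, 8)
  3P = (4, 0)
  4P = (3, 5)
  5P = (5, 8)
  6P = O

ord(P) = 6


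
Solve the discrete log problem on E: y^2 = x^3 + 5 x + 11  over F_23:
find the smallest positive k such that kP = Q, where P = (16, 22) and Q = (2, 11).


Enumerate multiples of P until we hit Q = (2, 11):
  1P = (16, 22)
  2P = (17, 8)
  3P = (2, 12)
  4P = (21, 4)
  5P = (10, 7)
  6P = (9, 7)
  7P = (4, 7)
  8P = (6, 2)
  9P = (5, 0)
  10P = (6, 21)
  11P = (4, 16)
  12P = (9, 16)
  13P = (10, 16)
  14P = (21, 19)
  15P = (2, 11)
Match found at i = 15.

k = 15


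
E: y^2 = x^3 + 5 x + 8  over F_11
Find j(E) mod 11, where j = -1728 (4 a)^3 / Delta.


Delta = -16(4 a^3 + 27 b^2) mod 11 = 3
-1728 * (4 a)^3 = -1728 * (4*5)^3 mod 11 = 8
j = 8 * 3^(-1) mod 11 = 10

j = 10 (mod 11)


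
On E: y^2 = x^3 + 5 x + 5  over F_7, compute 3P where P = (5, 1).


k = 3 = 11_2 (binary, LSB first: 11)
Double-and-add from P = (5, 1):
  bit 0 = 1: acc = O + (5, 1) = (5, 1)
  bit 1 = 1: acc = (5, 1) + (1, 5) = (2, 3)

3P = (2, 3)


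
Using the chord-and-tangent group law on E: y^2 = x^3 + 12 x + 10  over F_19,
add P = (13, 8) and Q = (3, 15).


P != Q, so use the chord formula.
s = (y2 - y1) / (x2 - x1) = (7) / (9) mod 19 = 5
x3 = s^2 - x1 - x2 mod 19 = 5^2 - 13 - 3 = 9
y3 = s (x1 - x3) - y1 mod 19 = 5 * (13 - 9) - 8 = 12

P + Q = (9, 12)


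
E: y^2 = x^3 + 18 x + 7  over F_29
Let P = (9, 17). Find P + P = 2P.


Doubling: s = (3 x1^2 + a) / (2 y1)
s = (3*9^2 + 18) / (2*17) mod 29 = 0
x3 = s^2 - 2 x1 mod 29 = 0^2 - 2*9 = 11
y3 = s (x1 - x3) - y1 mod 29 = 0 * (9 - 11) - 17 = 12

2P = (11, 12)


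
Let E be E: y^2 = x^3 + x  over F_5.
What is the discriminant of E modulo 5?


4 a^3 + 27 b^2 = 4*1^3 + 27*0^2 = 4 + 0 = 4
Delta = -16 * (4) = -64
Delta mod 5 = 1

Delta = 1 (mod 5)


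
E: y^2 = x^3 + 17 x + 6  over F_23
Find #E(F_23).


For each x in F_23, count y with y^2 = x^3 + 17 x + 6 mod 23:
  x = 0: RHS = 6, y in [11, 12]  -> 2 point(s)
  x = 1: RHS = 1, y in [1, 22]  -> 2 point(s)
  x = 2: RHS = 2, y in [5, 18]  -> 2 point(s)
  x = 4: RHS = 0, y in [0]  -> 1 point(s)
  x = 5: RHS = 9, y in [3, 20]  -> 2 point(s)
  x = 6: RHS = 2, y in [5, 18]  -> 2 point(s)
  x = 7: RHS = 8, y in [10, 13]  -> 2 point(s)
  x = 10: RHS = 3, y in [7, 16]  -> 2 point(s)
  x = 11: RHS = 6, y in [11, 12]  -> 2 point(s)
  x = 12: RHS = 6, y in [11, 12]  -> 2 point(s)
  x = 13: RHS = 9, y in [3, 20]  -> 2 point(s)
  x = 15: RHS = 2, y in [5, 18]  -> 2 point(s)
  x = 16: RHS = 4, y in [2, 21]  -> 2 point(s)
  x = 18: RHS = 3, y in [7, 16]  -> 2 point(s)
  x = 19: RHS = 12, y in [9, 14]  -> 2 point(s)
Affine points: 29. Add the point at infinity: total = 30.

#E(F_23) = 30


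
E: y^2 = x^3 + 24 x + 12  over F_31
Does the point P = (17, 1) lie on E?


Check whether y^2 = x^3 + 24 x + 12 (mod 31) for (x, y) = (17, 1).
LHS: y^2 = 1^2 mod 31 = 1
RHS: x^3 + 24 x + 12 = 17^3 + 24*17 + 12 mod 31 = 1
LHS = RHS

Yes, on the curve


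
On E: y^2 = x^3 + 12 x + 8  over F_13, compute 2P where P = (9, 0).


k = 2 = 10_2 (binary, LSB first: 01)
Double-and-add from P = (9, 0):
  bit 0 = 0: acc unchanged = O
  bit 1 = 1: acc = O + O = O

2P = O


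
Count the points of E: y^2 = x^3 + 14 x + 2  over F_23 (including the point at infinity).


For each x in F_23, count y with y^2 = x^3 + 14 x + 2 mod 23:
  x = 0: RHS = 2, y in [5, 18]  -> 2 point(s)
  x = 3: RHS = 2, y in [5, 18]  -> 2 point(s)
  x = 5: RHS = 13, y in [6, 17]  -> 2 point(s)
  x = 6: RHS = 3, y in [7, 16]  -> 2 point(s)
  x = 7: RHS = 6, y in [11, 12]  -> 2 point(s)
  x = 9: RHS = 6, y in [11, 12]  -> 2 point(s)
  x = 12: RHS = 12, y in [9, 14]  -> 2 point(s)
  x = 13: RHS = 12, y in [9, 14]  -> 2 point(s)
  x = 17: RHS = 1, y in [1, 22]  -> 2 point(s)
  x = 20: RHS = 2, y in [5, 18]  -> 2 point(s)
  x = 21: RHS = 12, y in [9, 14]  -> 2 point(s)
Affine points: 22. Add the point at infinity: total = 23.

#E(F_23) = 23


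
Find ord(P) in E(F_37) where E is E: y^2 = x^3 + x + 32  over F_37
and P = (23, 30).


Compute successive multiples of P until we hit O:
  1P = (23, 30)
  2P = (12, 12)
  3P = (27, 24)
  4P = (17, 35)
  5P = (9, 20)
  6P = (4, 10)
  7P = (19, 19)
  8P = (28, 21)
  ... (continuing to 19P)
  19P = O

ord(P) = 19


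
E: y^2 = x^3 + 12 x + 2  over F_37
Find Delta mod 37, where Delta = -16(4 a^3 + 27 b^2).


4 a^3 + 27 b^2 = 4*12^3 + 27*2^2 = 6912 + 108 = 7020
Delta = -16 * (7020) = -112320
Delta mod 37 = 12

Delta = 12 (mod 37)


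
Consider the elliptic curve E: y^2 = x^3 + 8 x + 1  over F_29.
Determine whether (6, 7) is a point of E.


Check whether y^2 = x^3 + 8 x + 1 (mod 29) for (x, y) = (6, 7).
LHS: y^2 = 7^2 mod 29 = 20
RHS: x^3 + 8 x + 1 = 6^3 + 8*6 + 1 mod 29 = 4
LHS != RHS

No, not on the curve


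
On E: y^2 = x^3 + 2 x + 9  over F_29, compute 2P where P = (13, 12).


Doubling: s = (3 x1^2 + a) / (2 y1)
s = (3*13^2 + 2) / (2*12) mod 29 = 20
x3 = s^2 - 2 x1 mod 29 = 20^2 - 2*13 = 26
y3 = s (x1 - x3) - y1 mod 29 = 20 * (13 - 26) - 12 = 18

2P = (26, 18)


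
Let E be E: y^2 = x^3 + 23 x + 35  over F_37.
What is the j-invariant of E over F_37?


Delta = -16(4 a^3 + 27 b^2) mod 37 = 25
-1728 * (4 a)^3 = -1728 * (4*23)^3 mod 37 = 31
j = 31 * 25^(-1) mod 37 = 19

j = 19 (mod 37)


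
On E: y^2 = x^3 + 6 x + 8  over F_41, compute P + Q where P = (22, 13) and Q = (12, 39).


P != Q, so use the chord formula.
s = (y2 - y1) / (x2 - x1) = (26) / (31) mod 41 = 22
x3 = s^2 - x1 - x2 mod 41 = 22^2 - 22 - 12 = 40
y3 = s (x1 - x3) - y1 mod 41 = 22 * (22 - 40) - 13 = 1

P + Q = (40, 1)


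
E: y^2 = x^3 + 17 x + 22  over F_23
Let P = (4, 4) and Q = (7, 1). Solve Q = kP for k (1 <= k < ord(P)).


Enumerate multiples of P until we hit Q = (7, 1):
  1P = (4, 4)
  2P = (21, 16)
  3P = (2, 15)
  4P = (7, 1)
Match found at i = 4.

k = 4


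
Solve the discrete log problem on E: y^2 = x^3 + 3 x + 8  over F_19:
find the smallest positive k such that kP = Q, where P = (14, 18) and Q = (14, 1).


Enumerate multiples of P until we hit Q = (14, 1):
  1P = (14, 18)
  2P = (11, 17)
  3P = (11, 2)
  4P = (14, 1)
Match found at i = 4.

k = 4


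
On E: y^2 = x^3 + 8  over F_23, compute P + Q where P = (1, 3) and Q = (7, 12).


P != Q, so use the chord formula.
s = (y2 - y1) / (x2 - x1) = (9) / (6) mod 23 = 13
x3 = s^2 - x1 - x2 mod 23 = 13^2 - 1 - 7 = 0
y3 = s (x1 - x3) - y1 mod 23 = 13 * (1 - 0) - 3 = 10

P + Q = (0, 10)


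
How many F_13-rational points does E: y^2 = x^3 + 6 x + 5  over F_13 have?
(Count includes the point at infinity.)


For each x in F_13, count y with y^2 = x^3 + 6 x + 5 mod 13:
  x = 1: RHS = 12, y in [5, 8]  -> 2 point(s)
  x = 2: RHS = 12, y in [5, 8]  -> 2 point(s)
  x = 5: RHS = 4, y in [2, 11]  -> 2 point(s)
  x = 6: RHS = 10, y in [6, 7]  -> 2 point(s)
  x = 7: RHS = 0, y in [0]  -> 1 point(s)
  x = 10: RHS = 12, y in [5, 8]  -> 2 point(s)
Affine points: 11. Add the point at infinity: total = 12.

#E(F_13) = 12


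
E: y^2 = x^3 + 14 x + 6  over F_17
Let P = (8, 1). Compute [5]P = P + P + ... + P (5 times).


k = 5 = 101_2 (binary, LSB first: 101)
Double-and-add from P = (8, 1):
  bit 0 = 1: acc = O + (8, 1) = (8, 1)
  bit 1 = 0: acc unchanged = (8, 1)
  bit 2 = 1: acc = (8, 1) + (15, 2) = (2, 12)

5P = (2, 12)


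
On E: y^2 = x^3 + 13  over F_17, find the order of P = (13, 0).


Compute successive multiples of P until we hit O:
  1P = (13, 0)
  2P = O

ord(P) = 2


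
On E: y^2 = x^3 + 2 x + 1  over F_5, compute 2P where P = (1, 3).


Doubling: s = (3 x1^2 + a) / (2 y1)
s = (3*1^2 + 2) / (2*3) mod 5 = 0
x3 = s^2 - 2 x1 mod 5 = 0^2 - 2*1 = 3
y3 = s (x1 - x3) - y1 mod 5 = 0 * (1 - 3) - 3 = 2

2P = (3, 2)


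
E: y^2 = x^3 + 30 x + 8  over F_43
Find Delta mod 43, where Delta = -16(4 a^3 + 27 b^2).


4 a^3 + 27 b^2 = 4*30^3 + 27*8^2 = 108000 + 1728 = 109728
Delta = -16 * (109728) = -1755648
Delta mod 43 = 42

Delta = 42 (mod 43)


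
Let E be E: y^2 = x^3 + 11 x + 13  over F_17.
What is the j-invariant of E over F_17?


Delta = -16(4 a^3 + 27 b^2) mod 17 = 10
-1728 * (4 a)^3 = -1728 * (4*11)^3 mod 17 = 16
j = 16 * 10^(-1) mod 17 = 5

j = 5 (mod 17)


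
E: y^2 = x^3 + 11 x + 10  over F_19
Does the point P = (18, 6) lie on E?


Check whether y^2 = x^3 + 11 x + 10 (mod 19) for (x, y) = (18, 6).
LHS: y^2 = 6^2 mod 19 = 17
RHS: x^3 + 11 x + 10 = 18^3 + 11*18 + 10 mod 19 = 17
LHS = RHS

Yes, on the curve


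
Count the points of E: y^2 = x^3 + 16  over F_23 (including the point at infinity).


For each x in F_23, count y with y^2 = x^3 + 0 x + 16 mod 23:
  x = 0: RHS = 16, y in [4, 19]  -> 2 point(s)
  x = 2: RHS = 1, y in [1, 22]  -> 2 point(s)
  x = 5: RHS = 3, y in [7, 16]  -> 2 point(s)
  x = 6: RHS = 2, y in [5, 18]  -> 2 point(s)
  x = 9: RHS = 9, y in [3, 20]  -> 2 point(s)
  x = 10: RHS = 4, y in [2, 21]  -> 2 point(s)
  x = 11: RHS = 13, y in [6, 17]  -> 2 point(s)
  x = 14: RHS = 0, y in [0]  -> 1 point(s)
  x = 16: RHS = 18, y in [8, 15]  -> 2 point(s)
  x = 18: RHS = 6, y in [11, 12]  -> 2 point(s)
  x = 20: RHS = 12, y in [9, 14]  -> 2 point(s)
  x = 21: RHS = 8, y in [10, 13]  -> 2 point(s)
Affine points: 23. Add the point at infinity: total = 24.

#E(F_23) = 24


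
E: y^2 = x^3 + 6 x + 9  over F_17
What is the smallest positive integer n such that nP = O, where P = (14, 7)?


Compute successive multiples of P until we hit O:
  1P = (14, 7)
  2P = (8, 12)
  3P = (16, 6)
  4P = (0, 3)
  5P = (1, 4)
  6P = (10, 7)
  7P = (10, 10)
  8P = (1, 13)
  ... (continuing to 13P)
  13P = O

ord(P) = 13


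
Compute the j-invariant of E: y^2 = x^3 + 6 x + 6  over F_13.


Delta = -16(4 a^3 + 27 b^2) mod 13 = 4
-1728 * (4 a)^3 = -1728 * (4*6)^3 mod 13 = 5
j = 5 * 4^(-1) mod 13 = 11

j = 11 (mod 13)
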